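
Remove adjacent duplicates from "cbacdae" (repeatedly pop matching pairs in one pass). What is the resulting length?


Input: cbacdae
Stack-based adjacent duplicate removal:
  Read 'c': push. Stack: c
  Read 'b': push. Stack: cb
  Read 'a': push. Stack: cba
  Read 'c': push. Stack: cbac
  Read 'd': push. Stack: cbacd
  Read 'a': push. Stack: cbacda
  Read 'e': push. Stack: cbacdae
Final stack: "cbacdae" (length 7)

7


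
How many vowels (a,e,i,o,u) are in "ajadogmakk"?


Input: ajadogmakk
Checking each character:
  'a' at position 0: vowel (running total: 1)
  'j' at position 1: consonant
  'a' at position 2: vowel (running total: 2)
  'd' at position 3: consonant
  'o' at position 4: vowel (running total: 3)
  'g' at position 5: consonant
  'm' at position 6: consonant
  'a' at position 7: vowel (running total: 4)
  'k' at position 8: consonant
  'k' at position 9: consonant
Total vowels: 4

4


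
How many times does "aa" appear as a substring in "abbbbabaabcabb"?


Searching for "aa" in "abbbbabaabcabb"
Scanning each position:
  Position 0: "ab" => no
  Position 1: "bb" => no
  Position 2: "bb" => no
  Position 3: "bb" => no
  Position 4: "ba" => no
  Position 5: "ab" => no
  Position 6: "ba" => no
  Position 7: "aa" => MATCH
  Position 8: "ab" => no
  Position 9: "bc" => no
  Position 10: "ca" => no
  Position 11: "ab" => no
  Position 12: "bb" => no
Total occurrences: 1

1


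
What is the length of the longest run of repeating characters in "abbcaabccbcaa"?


Input: "abbcaabccbcaa"
Scanning for longest run:
  Position 1 ('b'): new char, reset run to 1
  Position 2 ('b'): continues run of 'b', length=2
  Position 3 ('c'): new char, reset run to 1
  Position 4 ('a'): new char, reset run to 1
  Position 5 ('a'): continues run of 'a', length=2
  Position 6 ('b'): new char, reset run to 1
  Position 7 ('c'): new char, reset run to 1
  Position 8 ('c'): continues run of 'c', length=2
  Position 9 ('b'): new char, reset run to 1
  Position 10 ('c'): new char, reset run to 1
  Position 11 ('a'): new char, reset run to 1
  Position 12 ('a'): continues run of 'a', length=2
Longest run: 'b' with length 2

2


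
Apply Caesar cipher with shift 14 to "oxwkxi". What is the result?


Caesar cipher: shift "oxwkxi" by 14
  'o' (pos 14) + 14 = pos 2 = 'c'
  'x' (pos 23) + 14 = pos 11 = 'l'
  'w' (pos 22) + 14 = pos 10 = 'k'
  'k' (pos 10) + 14 = pos 24 = 'y'
  'x' (pos 23) + 14 = pos 11 = 'l'
  'i' (pos 8) + 14 = pos 22 = 'w'
Result: clkylw

clkylw


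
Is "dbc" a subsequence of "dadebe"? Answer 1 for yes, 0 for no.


Check if "dbc" is a subsequence of "dadebe"
Greedy scan:
  Position 0 ('d'): matches sub[0] = 'd'
  Position 1 ('a'): no match needed
  Position 2 ('d'): no match needed
  Position 3 ('e'): no match needed
  Position 4 ('b'): matches sub[1] = 'b'
  Position 5 ('e'): no match needed
Only matched 2/3 characters => not a subsequence

0


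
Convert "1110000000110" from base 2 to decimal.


Input: "1110000000110" in base 2
Positional expansion:
  Digit '1' (value 1) x 2^12 = 4096
  Digit '1' (value 1) x 2^11 = 2048
  Digit '1' (value 1) x 2^10 = 1024
  Digit '0' (value 0) x 2^9 = 0
  Digit '0' (value 0) x 2^8 = 0
  Digit '0' (value 0) x 2^7 = 0
  Digit '0' (value 0) x 2^6 = 0
  Digit '0' (value 0) x 2^5 = 0
  Digit '0' (value 0) x 2^4 = 0
  Digit '0' (value 0) x 2^3 = 0
  Digit '1' (value 1) x 2^2 = 4
  Digit '1' (value 1) x 2^1 = 2
  Digit '0' (value 0) x 2^0 = 0
Sum = 7174

7174


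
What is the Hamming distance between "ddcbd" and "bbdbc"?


Comparing "ddcbd" and "bbdbc" position by position:
  Position 0: 'd' vs 'b' => differ
  Position 1: 'd' vs 'b' => differ
  Position 2: 'c' vs 'd' => differ
  Position 3: 'b' vs 'b' => same
  Position 4: 'd' vs 'c' => differ
Total differences (Hamming distance): 4

4


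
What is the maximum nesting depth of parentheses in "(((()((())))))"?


Input: "(((()((())))))"
Tracking depth:
  Position 0 '(': depth becomes 1
  Position 1 '(': depth becomes 2
  Position 2 '(': depth becomes 3
  Position 3 '(': depth becomes 4
  Position 4 ')': depth becomes 3
  Position 5 '(': depth becomes 4
  Position 6 '(': depth becomes 5
  Position 7 '(': depth becomes 6
  Position 8 ')': depth becomes 5
  Position 9 ')': depth becomes 4
  Position 10 ')': depth becomes 3
  Position 11 ')': depth becomes 2
  Position 12 ')': depth becomes 1
  Position 13 ')': depth becomes 0
Maximum depth reached: 6

6


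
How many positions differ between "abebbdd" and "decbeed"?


Comparing "abebbdd" and "decbeed" position by position:
  Position 0: 'a' vs 'd' => DIFFER
  Position 1: 'b' vs 'e' => DIFFER
  Position 2: 'e' vs 'c' => DIFFER
  Position 3: 'b' vs 'b' => same
  Position 4: 'b' vs 'e' => DIFFER
  Position 5: 'd' vs 'e' => DIFFER
  Position 6: 'd' vs 'd' => same
Positions that differ: 5

5


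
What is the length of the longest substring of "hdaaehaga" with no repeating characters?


Input: "hdaaehaga"
Sliding window (track last position of each char):
  Position 0 ('h'): window [0,0] length 1 -- new best
  Position 1 ('d'): window [0,1] length 2 -- new best
  Position 2 ('a'): window [0,2] length 3 -- new best
  Position 3 ('a'): repeat (last at 2), move window start to 3
  Position 3 ('a'): window [3,3] length 1
  Position 4 ('e'): window [3,4] length 2
  Position 5 ('h'): window [3,5] length 3
  Position 6 ('a'): repeat (last at 3), move window start to 4
  Position 6 ('a'): window [4,6] length 3
  Position 7 ('g'): window [4,7] length 4 -- new best
  Position 8 ('a'): repeat (last at 6), move window start to 7
  Position 8 ('a'): window [7,8] length 2
Longest substring with no repeats: "ehag" with length 4

4


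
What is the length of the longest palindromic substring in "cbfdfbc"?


Input: "cbfdfbc"
Checking substrings for palindromes:
  [0:7] "cbfdfbc" (len 7) => palindrome
  [1:6] "bfdfb" (len 5) => palindrome
  [2:5] "fdf" (len 3) => palindrome
Longest palindromic substring: "cbfdfbc" with length 7

7


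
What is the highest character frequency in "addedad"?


Input: addedad
Character counts:
  'a': 2
  'd': 4
  'e': 1
Maximum frequency: 4

4


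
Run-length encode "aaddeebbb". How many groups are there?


Input: aaddeebbb
Scanning for consecutive runs:
  Group 1: 'a' x 2 (positions 0-1)
  Group 2: 'd' x 2 (positions 2-3)
  Group 3: 'e' x 2 (positions 4-5)
  Group 4: 'b' x 3 (positions 6-8)
Total groups: 4

4


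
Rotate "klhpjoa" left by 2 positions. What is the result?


Input: "klhpjoa", rotate left by 2
First 2 characters: "kl"
Remaining characters: "hpjoa"
Concatenate remaining + first: "hpjoa" + "kl" = "hpjoakl"

hpjoakl


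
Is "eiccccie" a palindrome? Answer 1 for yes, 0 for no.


Input: eiccccie
Reversed: eiccccie
  Compare pos 0 ('e') with pos 7 ('e'): match
  Compare pos 1 ('i') with pos 6 ('i'): match
  Compare pos 2 ('c') with pos 5 ('c'): match
  Compare pos 3 ('c') with pos 4 ('c'): match
Result: palindrome

1


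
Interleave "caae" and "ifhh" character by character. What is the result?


Interleaving "caae" and "ifhh":
  Position 0: 'c' from first, 'i' from second => "ci"
  Position 1: 'a' from first, 'f' from second => "af"
  Position 2: 'a' from first, 'h' from second => "ah"
  Position 3: 'e' from first, 'h' from second => "eh"
Result: ciafaheh

ciafaheh


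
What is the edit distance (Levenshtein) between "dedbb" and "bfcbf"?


Computing edit distance: "dedbb" -> "bfcbf"
DP table:
           b    f    c    b    f
      0    1    2    3    4    5
  d   1    1    2    3    4    5
  e   2    2    2    3    4    5
  d   3    3    3    3    4    5
  b   4    3    4    4    3    4
  b   5    4    4    5    4    4
Edit distance = dp[5][5] = 4

4


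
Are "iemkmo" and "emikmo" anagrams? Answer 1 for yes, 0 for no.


Strings: "iemkmo", "emikmo"
Sorted first:  eikmmo
Sorted second: eikmmo
Sorted forms match => anagrams

1


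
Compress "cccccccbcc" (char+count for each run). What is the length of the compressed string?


Input: cccccccbcc
Runs:
  'c' x 7 => "c7"
  'b' x 1 => "b1"
  'c' x 2 => "c2"
Compressed: "c7b1c2"
Compressed length: 6

6


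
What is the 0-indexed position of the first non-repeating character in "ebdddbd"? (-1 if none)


Input: ebdddbd
Character frequencies:
  'b': 2
  'd': 4
  'e': 1
Scanning left to right for freq == 1:
  Position 0 ('e'): unique! => answer = 0

0


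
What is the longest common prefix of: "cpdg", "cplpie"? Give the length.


Words: cpdg, cplpie
  Position 0: all 'c' => match
  Position 1: all 'p' => match
  Position 2: ('d', 'l') => mismatch, stop
LCP = "cp" (length 2)

2


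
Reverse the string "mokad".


Input: mokad
Reading characters right to left:
  Position 4: 'd'
  Position 3: 'a'
  Position 2: 'k'
  Position 1: 'o'
  Position 0: 'm'
Reversed: dakom

dakom


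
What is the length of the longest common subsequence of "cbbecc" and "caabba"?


LCS of "cbbecc" and "caabba"
DP table:
           c    a    a    b    b    a
      0    0    0    0    0    0    0
  c   0    1    1    1    1    1    1
  b   0    1    1    1    2    2    2
  b   0    1    1    1    2    3    3
  e   0    1    1    1    2    3    3
  c   0    1    1    1    2    3    3
  c   0    1    1    1    2    3    3
LCS length = dp[6][6] = 3

3


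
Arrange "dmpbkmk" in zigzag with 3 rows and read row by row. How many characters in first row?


Zigzag "dmpbkmk" into 3 rows:
Placing characters:
  'd' => row 0
  'm' => row 1
  'p' => row 2
  'b' => row 1
  'k' => row 0
  'm' => row 1
  'k' => row 2
Rows:
  Row 0: "dk"
  Row 1: "mbm"
  Row 2: "pk"
First row length: 2

2


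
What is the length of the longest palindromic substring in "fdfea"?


Input: "fdfea"
Checking substrings for palindromes:
  [0:3] "fdf" (len 3) => palindrome
Longest palindromic substring: "fdf" with length 3

3


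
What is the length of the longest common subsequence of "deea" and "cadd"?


LCS of "deea" and "cadd"
DP table:
           c    a    d    d
      0    0    0    0    0
  d   0    0    0    1    1
  e   0    0    0    1    1
  e   0    0    0    1    1
  a   0    0    1    1    1
LCS length = dp[4][4] = 1

1


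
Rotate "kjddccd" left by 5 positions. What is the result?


Input: "kjddccd", rotate left by 5
First 5 characters: "kjddc"
Remaining characters: "cd"
Concatenate remaining + first: "cd" + "kjddc" = "cdkjddc"

cdkjddc


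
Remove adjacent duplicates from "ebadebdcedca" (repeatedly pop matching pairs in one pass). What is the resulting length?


Input: ebadebdcedca
Stack-based adjacent duplicate removal:
  Read 'e': push. Stack: e
  Read 'b': push. Stack: eb
  Read 'a': push. Stack: eba
  Read 'd': push. Stack: ebad
  Read 'e': push. Stack: ebade
  Read 'b': push. Stack: ebadeb
  Read 'd': push. Stack: ebadebd
  Read 'c': push. Stack: ebadebdc
  Read 'e': push. Stack: ebadebdce
  Read 'd': push. Stack: ebadebdced
  Read 'c': push. Stack: ebadebdcedc
  Read 'a': push. Stack: ebadebdcedca
Final stack: "ebadebdcedca" (length 12)

12


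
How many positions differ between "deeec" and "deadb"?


Comparing "deeec" and "deadb" position by position:
  Position 0: 'd' vs 'd' => same
  Position 1: 'e' vs 'e' => same
  Position 2: 'e' vs 'a' => DIFFER
  Position 3: 'e' vs 'd' => DIFFER
  Position 4: 'c' vs 'b' => DIFFER
Positions that differ: 3

3


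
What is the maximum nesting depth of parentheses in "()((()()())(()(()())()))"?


Input: "()((()()())(()(()())()))"
Tracking depth:
  Position 0 '(': depth becomes 1
  Position 1 ')': depth becomes 0
  Position 2 '(': depth becomes 1
  Position 3 '(': depth becomes 2
  Position 4 '(': depth becomes 3
  Position 5 ')': depth becomes 2
  Position 6 '(': depth becomes 3
  Position 7 ')': depth becomes 2
  Position 8 '(': depth becomes 3
  Position 9 ')': depth becomes 2
  Position 10 ')': depth becomes 1
  Position 11 '(': depth becomes 2
  Position 12 '(': depth becomes 3
  Position 13 ')': depth becomes 2
  Position 14 '(': depth becomes 3
  Position 15 '(': depth becomes 4
  Position 16 ')': depth becomes 3
  Position 17 '(': depth becomes 4
  Position 18 ')': depth becomes 3
  Position 19 ')': depth becomes 2
  Position 20 '(': depth becomes 3
  Position 21 ')': depth becomes 2
  Position 22 ')': depth becomes 1
  Position 23 ')': depth becomes 0
Maximum depth reached: 4

4


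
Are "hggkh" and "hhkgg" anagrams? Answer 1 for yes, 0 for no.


Strings: "hggkh", "hhkgg"
Sorted first:  gghhk
Sorted second: gghhk
Sorted forms match => anagrams

1


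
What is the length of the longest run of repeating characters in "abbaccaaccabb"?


Input: "abbaccaaccabb"
Scanning for longest run:
  Position 1 ('b'): new char, reset run to 1
  Position 2 ('b'): continues run of 'b', length=2
  Position 3 ('a'): new char, reset run to 1
  Position 4 ('c'): new char, reset run to 1
  Position 5 ('c'): continues run of 'c', length=2
  Position 6 ('a'): new char, reset run to 1
  Position 7 ('a'): continues run of 'a', length=2
  Position 8 ('c'): new char, reset run to 1
  Position 9 ('c'): continues run of 'c', length=2
  Position 10 ('a'): new char, reset run to 1
  Position 11 ('b'): new char, reset run to 1
  Position 12 ('b'): continues run of 'b', length=2
Longest run: 'b' with length 2

2


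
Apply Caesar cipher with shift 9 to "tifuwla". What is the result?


Caesar cipher: shift "tifuwla" by 9
  't' (pos 19) + 9 = pos 2 = 'c'
  'i' (pos 8) + 9 = pos 17 = 'r'
  'f' (pos 5) + 9 = pos 14 = 'o'
  'u' (pos 20) + 9 = pos 3 = 'd'
  'w' (pos 22) + 9 = pos 5 = 'f'
  'l' (pos 11) + 9 = pos 20 = 'u'
  'a' (pos 0) + 9 = pos 9 = 'j'
Result: crodfuj

crodfuj


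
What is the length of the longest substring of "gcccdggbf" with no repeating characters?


Input: "gcccdggbf"
Sliding window (track last position of each char):
  Position 0 ('g'): window [0,0] length 1 -- new best
  Position 1 ('c'): window [0,1] length 2 -- new best
  Position 2 ('c'): repeat (last at 1), move window start to 2
  Position 2 ('c'): window [2,2] length 1
  Position 3 ('c'): repeat (last at 2), move window start to 3
  Position 3 ('c'): window [3,3] length 1
  Position 4 ('d'): window [3,4] length 2
  Position 5 ('g'): window [3,5] length 3 -- new best
  Position 6 ('g'): repeat (last at 5), move window start to 6
  Position 6 ('g'): window [6,6] length 1
  Position 7 ('b'): window [6,7] length 2
  Position 8 ('f'): window [6,8] length 3
Longest substring with no repeats: "cdg" with length 3

3


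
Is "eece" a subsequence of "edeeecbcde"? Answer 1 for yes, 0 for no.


Check if "eece" is a subsequence of "edeeecbcde"
Greedy scan:
  Position 0 ('e'): matches sub[0] = 'e'
  Position 1 ('d'): no match needed
  Position 2 ('e'): matches sub[1] = 'e'
  Position 3 ('e'): no match needed
  Position 4 ('e'): no match needed
  Position 5 ('c'): matches sub[2] = 'c'
  Position 6 ('b'): no match needed
  Position 7 ('c'): no match needed
  Position 8 ('d'): no match needed
  Position 9 ('e'): matches sub[3] = 'e'
All 4 characters matched => is a subsequence

1


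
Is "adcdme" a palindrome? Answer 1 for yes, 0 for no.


Input: adcdme
Reversed: emdcda
  Compare pos 0 ('a') with pos 5 ('e'): MISMATCH
  Compare pos 1 ('d') with pos 4 ('m'): MISMATCH
  Compare pos 2 ('c') with pos 3 ('d'): MISMATCH
Result: not a palindrome

0


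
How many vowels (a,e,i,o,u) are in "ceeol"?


Input: ceeol
Checking each character:
  'c' at position 0: consonant
  'e' at position 1: vowel (running total: 1)
  'e' at position 2: vowel (running total: 2)
  'o' at position 3: vowel (running total: 3)
  'l' at position 4: consonant
Total vowels: 3

3


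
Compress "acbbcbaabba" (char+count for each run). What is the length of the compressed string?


Input: acbbcbaabba
Runs:
  'a' x 1 => "a1"
  'c' x 1 => "c1"
  'b' x 2 => "b2"
  'c' x 1 => "c1"
  'b' x 1 => "b1"
  'a' x 2 => "a2"
  'b' x 2 => "b2"
  'a' x 1 => "a1"
Compressed: "a1c1b2c1b1a2b2a1"
Compressed length: 16

16


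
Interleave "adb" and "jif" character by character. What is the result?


Interleaving "adb" and "jif":
  Position 0: 'a' from first, 'j' from second => "aj"
  Position 1: 'd' from first, 'i' from second => "di"
  Position 2: 'b' from first, 'f' from second => "bf"
Result: ajdibf

ajdibf


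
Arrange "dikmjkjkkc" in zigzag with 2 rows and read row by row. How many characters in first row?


Zigzag "dikmjkjkkc" into 2 rows:
Placing characters:
  'd' => row 0
  'i' => row 1
  'k' => row 0
  'm' => row 1
  'j' => row 0
  'k' => row 1
  'j' => row 0
  'k' => row 1
  'k' => row 0
  'c' => row 1
Rows:
  Row 0: "dkjjk"
  Row 1: "imkkc"
First row length: 5

5


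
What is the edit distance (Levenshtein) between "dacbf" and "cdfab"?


Computing edit distance: "dacbf" -> "cdfab"
DP table:
           c    d    f    a    b
      0    1    2    3    4    5
  d   1    1    1    2    3    4
  a   2    2    2    2    2    3
  c   3    2    3    3    3    3
  b   4    3    3    4    4    3
  f   5    4    4    3    4    4
Edit distance = dp[5][5] = 4

4


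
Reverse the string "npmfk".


Input: npmfk
Reading characters right to left:
  Position 4: 'k'
  Position 3: 'f'
  Position 2: 'm'
  Position 1: 'p'
  Position 0: 'n'
Reversed: kfmpn

kfmpn


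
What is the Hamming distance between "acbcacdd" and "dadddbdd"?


Comparing "acbcacdd" and "dadddbdd" position by position:
  Position 0: 'a' vs 'd' => differ
  Position 1: 'c' vs 'a' => differ
  Position 2: 'b' vs 'd' => differ
  Position 3: 'c' vs 'd' => differ
  Position 4: 'a' vs 'd' => differ
  Position 5: 'c' vs 'b' => differ
  Position 6: 'd' vs 'd' => same
  Position 7: 'd' vs 'd' => same
Total differences (Hamming distance): 6

6


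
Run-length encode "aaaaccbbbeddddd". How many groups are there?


Input: aaaaccbbbeddddd
Scanning for consecutive runs:
  Group 1: 'a' x 4 (positions 0-3)
  Group 2: 'c' x 2 (positions 4-5)
  Group 3: 'b' x 3 (positions 6-8)
  Group 4: 'e' x 1 (positions 9-9)
  Group 5: 'd' x 5 (positions 10-14)
Total groups: 5

5


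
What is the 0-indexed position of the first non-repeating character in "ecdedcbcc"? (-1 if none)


Input: ecdedcbcc
Character frequencies:
  'b': 1
  'c': 4
  'd': 2
  'e': 2
Scanning left to right for freq == 1:
  Position 0 ('e'): freq=2, skip
  Position 1 ('c'): freq=4, skip
  Position 2 ('d'): freq=2, skip
  Position 3 ('e'): freq=2, skip
  Position 4 ('d'): freq=2, skip
  Position 5 ('c'): freq=4, skip
  Position 6 ('b'): unique! => answer = 6

6


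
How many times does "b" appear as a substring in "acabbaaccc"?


Searching for "b" in "acabbaaccc"
Scanning each position:
  Position 0: "a" => no
  Position 1: "c" => no
  Position 2: "a" => no
  Position 3: "b" => MATCH
  Position 4: "b" => MATCH
  Position 5: "a" => no
  Position 6: "a" => no
  Position 7: "c" => no
  Position 8: "c" => no
  Position 9: "c" => no
Total occurrences: 2

2


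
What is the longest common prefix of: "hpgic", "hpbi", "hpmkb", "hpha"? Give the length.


Words: hpgic, hpbi, hpmkb, hpha
  Position 0: all 'h' => match
  Position 1: all 'p' => match
  Position 2: ('g', 'b', 'm', 'h') => mismatch, stop
LCP = "hp" (length 2)

2


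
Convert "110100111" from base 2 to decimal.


Input: "110100111" in base 2
Positional expansion:
  Digit '1' (value 1) x 2^8 = 256
  Digit '1' (value 1) x 2^7 = 128
  Digit '0' (value 0) x 2^6 = 0
  Digit '1' (value 1) x 2^5 = 32
  Digit '0' (value 0) x 2^4 = 0
  Digit '0' (value 0) x 2^3 = 0
  Digit '1' (value 1) x 2^2 = 4
  Digit '1' (value 1) x 2^1 = 2
  Digit '1' (value 1) x 2^0 = 1
Sum = 423

423


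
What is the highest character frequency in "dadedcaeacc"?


Input: dadedcaeacc
Character counts:
  'a': 3
  'c': 3
  'd': 3
  'e': 2
Maximum frequency: 3

3


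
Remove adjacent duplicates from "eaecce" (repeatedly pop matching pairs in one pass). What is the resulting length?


Input: eaecce
Stack-based adjacent duplicate removal:
  Read 'e': push. Stack: e
  Read 'a': push. Stack: ea
  Read 'e': push. Stack: eae
  Read 'c': push. Stack: eaec
  Read 'c': matches stack top 'c' => pop. Stack: eae
  Read 'e': matches stack top 'e' => pop. Stack: ea
Final stack: "ea" (length 2)

2


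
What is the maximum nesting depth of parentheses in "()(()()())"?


Input: "()(()()())"
Tracking depth:
  Position 0 '(': depth becomes 1
  Position 1 ')': depth becomes 0
  Position 2 '(': depth becomes 1
  Position 3 '(': depth becomes 2
  Position 4 ')': depth becomes 1
  Position 5 '(': depth becomes 2
  Position 6 ')': depth becomes 1
  Position 7 '(': depth becomes 2
  Position 8 ')': depth becomes 1
  Position 9 ')': depth becomes 0
Maximum depth reached: 2

2


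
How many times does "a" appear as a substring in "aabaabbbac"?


Searching for "a" in "aabaabbbac"
Scanning each position:
  Position 0: "a" => MATCH
  Position 1: "a" => MATCH
  Position 2: "b" => no
  Position 3: "a" => MATCH
  Position 4: "a" => MATCH
  Position 5: "b" => no
  Position 6: "b" => no
  Position 7: "b" => no
  Position 8: "a" => MATCH
  Position 9: "c" => no
Total occurrences: 5

5


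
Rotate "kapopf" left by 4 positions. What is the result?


Input: "kapopf", rotate left by 4
First 4 characters: "kapo"
Remaining characters: "pf"
Concatenate remaining + first: "pf" + "kapo" = "pfkapo"

pfkapo


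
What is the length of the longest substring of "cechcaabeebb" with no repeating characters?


Input: "cechcaabeebb"
Sliding window (track last position of each char):
  Position 0 ('c'): window [0,0] length 1 -- new best
  Position 1 ('e'): window [0,1] length 2 -- new best
  Position 2 ('c'): repeat (last at 0), move window start to 1
  Position 2 ('c'): window [1,2] length 2
  Position 3 ('h'): window [1,3] length 3 -- new best
  Position 4 ('c'): repeat (last at 2), move window start to 3
  Position 4 ('c'): window [3,4] length 2
  Position 5 ('a'): window [3,5] length 3
  Position 6 ('a'): repeat (last at 5), move window start to 6
  Position 6 ('a'): window [6,6] length 1
  Position 7 ('b'): window [6,7] length 2
  Position 8 ('e'): window [6,8] length 3
  Position 9 ('e'): repeat (last at 8), move window start to 9
  Position 9 ('e'): window [9,9] length 1
  Position 10 ('b'): window [9,10] length 2
  Position 11 ('b'): repeat (last at 10), move window start to 11
  Position 11 ('b'): window [11,11] length 1
Longest substring with no repeats: "ech" with length 3

3


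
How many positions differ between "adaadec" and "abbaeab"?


Comparing "adaadec" and "abbaeab" position by position:
  Position 0: 'a' vs 'a' => same
  Position 1: 'd' vs 'b' => DIFFER
  Position 2: 'a' vs 'b' => DIFFER
  Position 3: 'a' vs 'a' => same
  Position 4: 'd' vs 'e' => DIFFER
  Position 5: 'e' vs 'a' => DIFFER
  Position 6: 'c' vs 'b' => DIFFER
Positions that differ: 5

5


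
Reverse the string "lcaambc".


Input: lcaambc
Reading characters right to left:
  Position 6: 'c'
  Position 5: 'b'
  Position 4: 'm'
  Position 3: 'a'
  Position 2: 'a'
  Position 1: 'c'
  Position 0: 'l'
Reversed: cbmaacl

cbmaacl


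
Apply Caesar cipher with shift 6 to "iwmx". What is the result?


Caesar cipher: shift "iwmx" by 6
  'i' (pos 8) + 6 = pos 14 = 'o'
  'w' (pos 22) + 6 = pos 2 = 'c'
  'm' (pos 12) + 6 = pos 18 = 's'
  'x' (pos 23) + 6 = pos 3 = 'd'
Result: ocsd

ocsd


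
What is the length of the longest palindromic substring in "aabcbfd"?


Input: "aabcbfd"
Checking substrings for palindromes:
  [2:5] "bcb" (len 3) => palindrome
  [0:2] "aa" (len 2) => palindrome
Longest palindromic substring: "bcb" with length 3

3


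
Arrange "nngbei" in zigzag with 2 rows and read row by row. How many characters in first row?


Zigzag "nngbei" into 2 rows:
Placing characters:
  'n' => row 0
  'n' => row 1
  'g' => row 0
  'b' => row 1
  'e' => row 0
  'i' => row 1
Rows:
  Row 0: "nge"
  Row 1: "nbi"
First row length: 3

3


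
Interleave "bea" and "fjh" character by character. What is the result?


Interleaving "bea" and "fjh":
  Position 0: 'b' from first, 'f' from second => "bf"
  Position 1: 'e' from first, 'j' from second => "ej"
  Position 2: 'a' from first, 'h' from second => "ah"
Result: bfejah

bfejah


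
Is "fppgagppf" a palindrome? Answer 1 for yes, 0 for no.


Input: fppgagppf
Reversed: fppgagppf
  Compare pos 0 ('f') with pos 8 ('f'): match
  Compare pos 1 ('p') with pos 7 ('p'): match
  Compare pos 2 ('p') with pos 6 ('p'): match
  Compare pos 3 ('g') with pos 5 ('g'): match
Result: palindrome

1


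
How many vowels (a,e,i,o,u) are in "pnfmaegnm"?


Input: pnfmaegnm
Checking each character:
  'p' at position 0: consonant
  'n' at position 1: consonant
  'f' at position 2: consonant
  'm' at position 3: consonant
  'a' at position 4: vowel (running total: 1)
  'e' at position 5: vowel (running total: 2)
  'g' at position 6: consonant
  'n' at position 7: consonant
  'm' at position 8: consonant
Total vowels: 2

2


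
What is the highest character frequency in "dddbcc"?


Input: dddbcc
Character counts:
  'b': 1
  'c': 2
  'd': 3
Maximum frequency: 3

3


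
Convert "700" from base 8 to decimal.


Input: "700" in base 8
Positional expansion:
  Digit '7' (value 7) x 8^2 = 448
  Digit '0' (value 0) x 8^1 = 0
  Digit '0' (value 0) x 8^0 = 0
Sum = 448

448


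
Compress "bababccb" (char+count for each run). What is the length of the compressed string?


Input: bababccb
Runs:
  'b' x 1 => "b1"
  'a' x 1 => "a1"
  'b' x 1 => "b1"
  'a' x 1 => "a1"
  'b' x 1 => "b1"
  'c' x 2 => "c2"
  'b' x 1 => "b1"
Compressed: "b1a1b1a1b1c2b1"
Compressed length: 14

14


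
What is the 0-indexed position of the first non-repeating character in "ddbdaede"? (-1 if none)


Input: ddbdaede
Character frequencies:
  'a': 1
  'b': 1
  'd': 4
  'e': 2
Scanning left to right for freq == 1:
  Position 0 ('d'): freq=4, skip
  Position 1 ('d'): freq=4, skip
  Position 2 ('b'): unique! => answer = 2

2


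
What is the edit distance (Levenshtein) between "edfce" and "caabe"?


Computing edit distance: "edfce" -> "caabe"
DP table:
           c    a    a    b    e
      0    1    2    3    4    5
  e   1    1    2    3    4    4
  d   2    2    2    3    4    5
  f   3    3    3    3    4    5
  c   4    3    4    4    4    5
  e   5    4    4    5    5    4
Edit distance = dp[5][5] = 4

4


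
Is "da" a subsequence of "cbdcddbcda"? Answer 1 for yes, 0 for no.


Check if "da" is a subsequence of "cbdcddbcda"
Greedy scan:
  Position 0 ('c'): no match needed
  Position 1 ('b'): no match needed
  Position 2 ('d'): matches sub[0] = 'd'
  Position 3 ('c'): no match needed
  Position 4 ('d'): no match needed
  Position 5 ('d'): no match needed
  Position 6 ('b'): no match needed
  Position 7 ('c'): no match needed
  Position 8 ('d'): no match needed
  Position 9 ('a'): matches sub[1] = 'a'
All 2 characters matched => is a subsequence

1


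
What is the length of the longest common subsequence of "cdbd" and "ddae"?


LCS of "cdbd" and "ddae"
DP table:
           d    d    a    e
      0    0    0    0    0
  c   0    0    0    0    0
  d   0    1    1    1    1
  b   0    1    1    1    1
  d   0    1    2    2    2
LCS length = dp[4][4] = 2

2


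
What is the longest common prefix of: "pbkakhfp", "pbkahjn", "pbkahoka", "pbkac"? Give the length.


Words: pbkakhfp, pbkahjn, pbkahoka, pbkac
  Position 0: all 'p' => match
  Position 1: all 'b' => match
  Position 2: all 'k' => match
  Position 3: all 'a' => match
  Position 4: ('k', 'h', 'h', 'c') => mismatch, stop
LCP = "pbka" (length 4)

4


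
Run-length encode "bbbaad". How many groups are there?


Input: bbbaad
Scanning for consecutive runs:
  Group 1: 'b' x 3 (positions 0-2)
  Group 2: 'a' x 2 (positions 3-4)
  Group 3: 'd' x 1 (positions 5-5)
Total groups: 3

3


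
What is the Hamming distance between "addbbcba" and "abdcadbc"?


Comparing "addbbcba" and "abdcadbc" position by position:
  Position 0: 'a' vs 'a' => same
  Position 1: 'd' vs 'b' => differ
  Position 2: 'd' vs 'd' => same
  Position 3: 'b' vs 'c' => differ
  Position 4: 'b' vs 'a' => differ
  Position 5: 'c' vs 'd' => differ
  Position 6: 'b' vs 'b' => same
  Position 7: 'a' vs 'c' => differ
Total differences (Hamming distance): 5

5


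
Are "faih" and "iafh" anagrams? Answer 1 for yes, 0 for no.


Strings: "faih", "iafh"
Sorted first:  afhi
Sorted second: afhi
Sorted forms match => anagrams

1


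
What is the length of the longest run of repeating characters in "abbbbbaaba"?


Input: "abbbbbaaba"
Scanning for longest run:
  Position 1 ('b'): new char, reset run to 1
  Position 2 ('b'): continues run of 'b', length=2
  Position 3 ('b'): continues run of 'b', length=3
  Position 4 ('b'): continues run of 'b', length=4
  Position 5 ('b'): continues run of 'b', length=5
  Position 6 ('a'): new char, reset run to 1
  Position 7 ('a'): continues run of 'a', length=2
  Position 8 ('b'): new char, reset run to 1
  Position 9 ('a'): new char, reset run to 1
Longest run: 'b' with length 5

5


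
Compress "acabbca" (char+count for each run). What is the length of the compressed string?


Input: acabbca
Runs:
  'a' x 1 => "a1"
  'c' x 1 => "c1"
  'a' x 1 => "a1"
  'b' x 2 => "b2"
  'c' x 1 => "c1"
  'a' x 1 => "a1"
Compressed: "a1c1a1b2c1a1"
Compressed length: 12

12


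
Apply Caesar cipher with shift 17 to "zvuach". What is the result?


Caesar cipher: shift "zvuach" by 17
  'z' (pos 25) + 17 = pos 16 = 'q'
  'v' (pos 21) + 17 = pos 12 = 'm'
  'u' (pos 20) + 17 = pos 11 = 'l'
  'a' (pos 0) + 17 = pos 17 = 'r'
  'c' (pos 2) + 17 = pos 19 = 't'
  'h' (pos 7) + 17 = pos 24 = 'y'
Result: qmlrty

qmlrty


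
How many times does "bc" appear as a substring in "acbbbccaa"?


Searching for "bc" in "acbbbccaa"
Scanning each position:
  Position 0: "ac" => no
  Position 1: "cb" => no
  Position 2: "bb" => no
  Position 3: "bb" => no
  Position 4: "bc" => MATCH
  Position 5: "cc" => no
  Position 6: "ca" => no
  Position 7: "aa" => no
Total occurrences: 1

1


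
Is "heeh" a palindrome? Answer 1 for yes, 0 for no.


Input: heeh
Reversed: heeh
  Compare pos 0 ('h') with pos 3 ('h'): match
  Compare pos 1 ('e') with pos 2 ('e'): match
Result: palindrome

1


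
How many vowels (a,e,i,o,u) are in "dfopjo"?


Input: dfopjo
Checking each character:
  'd' at position 0: consonant
  'f' at position 1: consonant
  'o' at position 2: vowel (running total: 1)
  'p' at position 3: consonant
  'j' at position 4: consonant
  'o' at position 5: vowel (running total: 2)
Total vowels: 2

2


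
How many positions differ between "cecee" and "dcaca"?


Comparing "cecee" and "dcaca" position by position:
  Position 0: 'c' vs 'd' => DIFFER
  Position 1: 'e' vs 'c' => DIFFER
  Position 2: 'c' vs 'a' => DIFFER
  Position 3: 'e' vs 'c' => DIFFER
  Position 4: 'e' vs 'a' => DIFFER
Positions that differ: 5

5


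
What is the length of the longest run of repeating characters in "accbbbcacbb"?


Input: "accbbbcacbb"
Scanning for longest run:
  Position 1 ('c'): new char, reset run to 1
  Position 2 ('c'): continues run of 'c', length=2
  Position 3 ('b'): new char, reset run to 1
  Position 4 ('b'): continues run of 'b', length=2
  Position 5 ('b'): continues run of 'b', length=3
  Position 6 ('c'): new char, reset run to 1
  Position 7 ('a'): new char, reset run to 1
  Position 8 ('c'): new char, reset run to 1
  Position 9 ('b'): new char, reset run to 1
  Position 10 ('b'): continues run of 'b', length=2
Longest run: 'b' with length 3

3


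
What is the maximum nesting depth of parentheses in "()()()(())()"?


Input: "()()()(())()"
Tracking depth:
  Position 0 '(': depth becomes 1
  Position 1 ')': depth becomes 0
  Position 2 '(': depth becomes 1
  Position 3 ')': depth becomes 0
  Position 4 '(': depth becomes 1
  Position 5 ')': depth becomes 0
  Position 6 '(': depth becomes 1
  Position 7 '(': depth becomes 2
  Position 8 ')': depth becomes 1
  Position 9 ')': depth becomes 0
  Position 10 '(': depth becomes 1
  Position 11 ')': depth becomes 0
Maximum depth reached: 2

2


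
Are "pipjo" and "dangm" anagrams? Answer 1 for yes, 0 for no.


Strings: "pipjo", "dangm"
Sorted first:  ijopp
Sorted second: adgmn
Differ at position 0: 'i' vs 'a' => not anagrams

0


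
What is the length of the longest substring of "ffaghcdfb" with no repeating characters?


Input: "ffaghcdfb"
Sliding window (track last position of each char):
  Position 0 ('f'): window [0,0] length 1 -- new best
  Position 1 ('f'): repeat (last at 0), move window start to 1
  Position 1 ('f'): window [1,1] length 1
  Position 2 ('a'): window [1,2] length 2 -- new best
  Position 3 ('g'): window [1,3] length 3 -- new best
  Position 4 ('h'): window [1,4] length 4 -- new best
  Position 5 ('c'): window [1,5] length 5 -- new best
  Position 6 ('d'): window [1,6] length 6 -- new best
  Position 7 ('f'): repeat (last at 1), move window start to 2
  Position 7 ('f'): window [2,7] length 6
  Position 8 ('b'): window [2,8] length 7 -- new best
Longest substring with no repeats: "aghcdfb" with length 7

7


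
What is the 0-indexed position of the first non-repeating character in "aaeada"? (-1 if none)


Input: aaeada
Character frequencies:
  'a': 4
  'd': 1
  'e': 1
Scanning left to right for freq == 1:
  Position 0 ('a'): freq=4, skip
  Position 1 ('a'): freq=4, skip
  Position 2 ('e'): unique! => answer = 2

2


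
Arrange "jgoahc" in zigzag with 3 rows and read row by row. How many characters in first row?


Zigzag "jgoahc" into 3 rows:
Placing characters:
  'j' => row 0
  'g' => row 1
  'o' => row 2
  'a' => row 1
  'h' => row 0
  'c' => row 1
Rows:
  Row 0: "jh"
  Row 1: "gac"
  Row 2: "o"
First row length: 2

2


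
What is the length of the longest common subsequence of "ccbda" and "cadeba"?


LCS of "ccbda" and "cadeba"
DP table:
           c    a    d    e    b    a
      0    0    0    0    0    0    0
  c   0    1    1    1    1    1    1
  c   0    1    1    1    1    1    1
  b   0    1    1    1    1    2    2
  d   0    1    1    2    2    2    2
  a   0    1    2    2    2    2    3
LCS length = dp[5][6] = 3

3


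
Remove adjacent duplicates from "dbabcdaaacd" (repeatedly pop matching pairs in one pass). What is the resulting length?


Input: dbabcdaaacd
Stack-based adjacent duplicate removal:
  Read 'd': push. Stack: d
  Read 'b': push. Stack: db
  Read 'a': push. Stack: dba
  Read 'b': push. Stack: dbab
  Read 'c': push. Stack: dbabc
  Read 'd': push. Stack: dbabcd
  Read 'a': push. Stack: dbabcda
  Read 'a': matches stack top 'a' => pop. Stack: dbabcd
  Read 'a': push. Stack: dbabcda
  Read 'c': push. Stack: dbabcdac
  Read 'd': push. Stack: dbabcdacd
Final stack: "dbabcdacd" (length 9)

9


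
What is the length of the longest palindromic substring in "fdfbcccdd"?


Input: "fdfbcccdd"
Checking substrings for palindromes:
  [0:3] "fdf" (len 3) => palindrome
  [4:7] "ccc" (len 3) => palindrome
  [4:6] "cc" (len 2) => palindrome
  [5:7] "cc" (len 2) => palindrome
  [7:9] "dd" (len 2) => palindrome
Longest palindromic substring: "fdf" with length 3

3


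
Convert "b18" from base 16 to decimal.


Input: "b18" in base 16
Positional expansion:
  Digit 'b' (value 11) x 16^2 = 2816
  Digit '1' (value 1) x 16^1 = 16
  Digit '8' (value 8) x 16^0 = 8
Sum = 2840

2840


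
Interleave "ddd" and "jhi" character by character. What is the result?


Interleaving "ddd" and "jhi":
  Position 0: 'd' from first, 'j' from second => "dj"
  Position 1: 'd' from first, 'h' from second => "dh"
  Position 2: 'd' from first, 'i' from second => "di"
Result: djdhdi

djdhdi


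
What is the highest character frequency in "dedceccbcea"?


Input: dedceccbcea
Character counts:
  'a': 1
  'b': 1
  'c': 4
  'd': 2
  'e': 3
Maximum frequency: 4

4


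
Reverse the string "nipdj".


Input: nipdj
Reading characters right to left:
  Position 4: 'j'
  Position 3: 'd'
  Position 2: 'p'
  Position 1: 'i'
  Position 0: 'n'
Reversed: jdpin

jdpin


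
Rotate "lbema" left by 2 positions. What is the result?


Input: "lbema", rotate left by 2
First 2 characters: "lb"
Remaining characters: "ema"
Concatenate remaining + first: "ema" + "lb" = "emalb"

emalb


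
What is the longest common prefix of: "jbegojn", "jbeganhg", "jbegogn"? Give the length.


Words: jbegojn, jbeganhg, jbegogn
  Position 0: all 'j' => match
  Position 1: all 'b' => match
  Position 2: all 'e' => match
  Position 3: all 'g' => match
  Position 4: ('o', 'a', 'o') => mismatch, stop
LCP = "jbeg" (length 4)

4


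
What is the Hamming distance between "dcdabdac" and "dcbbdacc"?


Comparing "dcdabdac" and "dcbbdacc" position by position:
  Position 0: 'd' vs 'd' => same
  Position 1: 'c' vs 'c' => same
  Position 2: 'd' vs 'b' => differ
  Position 3: 'a' vs 'b' => differ
  Position 4: 'b' vs 'd' => differ
  Position 5: 'd' vs 'a' => differ
  Position 6: 'a' vs 'c' => differ
  Position 7: 'c' vs 'c' => same
Total differences (Hamming distance): 5

5


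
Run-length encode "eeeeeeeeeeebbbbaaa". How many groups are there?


Input: eeeeeeeeeeebbbbaaa
Scanning for consecutive runs:
  Group 1: 'e' x 11 (positions 0-10)
  Group 2: 'b' x 4 (positions 11-14)
  Group 3: 'a' x 3 (positions 15-17)
Total groups: 3

3


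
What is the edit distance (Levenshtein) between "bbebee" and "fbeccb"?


Computing edit distance: "bbebee" -> "fbeccb"
DP table:
           f    b    e    c    c    b
      0    1    2    3    4    5    6
  b   1    1    1    2    3    4    5
  b   2    2    1    2    3    4    4
  e   3    3    2    1    2    3    4
  b   4    4    3    2    2    3    3
  e   5    5    4    3    3    3    4
  e   6    6    5    4    4    4    4
Edit distance = dp[6][6] = 4

4


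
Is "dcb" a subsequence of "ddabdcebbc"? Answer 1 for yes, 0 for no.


Check if "dcb" is a subsequence of "ddabdcebbc"
Greedy scan:
  Position 0 ('d'): matches sub[0] = 'd'
  Position 1 ('d'): no match needed
  Position 2 ('a'): no match needed
  Position 3 ('b'): no match needed
  Position 4 ('d'): no match needed
  Position 5 ('c'): matches sub[1] = 'c'
  Position 6 ('e'): no match needed
  Position 7 ('b'): matches sub[2] = 'b'
  Position 8 ('b'): no match needed
  Position 9 ('c'): no match needed
All 3 characters matched => is a subsequence

1


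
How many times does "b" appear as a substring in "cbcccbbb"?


Searching for "b" in "cbcccbbb"
Scanning each position:
  Position 0: "c" => no
  Position 1: "b" => MATCH
  Position 2: "c" => no
  Position 3: "c" => no
  Position 4: "c" => no
  Position 5: "b" => MATCH
  Position 6: "b" => MATCH
  Position 7: "b" => MATCH
Total occurrences: 4

4


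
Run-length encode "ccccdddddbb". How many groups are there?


Input: ccccdddddbb
Scanning for consecutive runs:
  Group 1: 'c' x 4 (positions 0-3)
  Group 2: 'd' x 5 (positions 4-8)
  Group 3: 'b' x 2 (positions 9-10)
Total groups: 3

3


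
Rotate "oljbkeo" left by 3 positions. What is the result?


Input: "oljbkeo", rotate left by 3
First 3 characters: "olj"
Remaining characters: "bkeo"
Concatenate remaining + first: "bkeo" + "olj" = "bkeoolj"

bkeoolj


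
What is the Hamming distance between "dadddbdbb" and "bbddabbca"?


Comparing "dadddbdbb" and "bbddabbca" position by position:
  Position 0: 'd' vs 'b' => differ
  Position 1: 'a' vs 'b' => differ
  Position 2: 'd' vs 'd' => same
  Position 3: 'd' vs 'd' => same
  Position 4: 'd' vs 'a' => differ
  Position 5: 'b' vs 'b' => same
  Position 6: 'd' vs 'b' => differ
  Position 7: 'b' vs 'c' => differ
  Position 8: 'b' vs 'a' => differ
Total differences (Hamming distance): 6

6


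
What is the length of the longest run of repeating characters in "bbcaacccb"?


Input: "bbcaacccb"
Scanning for longest run:
  Position 1 ('b'): continues run of 'b', length=2
  Position 2 ('c'): new char, reset run to 1
  Position 3 ('a'): new char, reset run to 1
  Position 4 ('a'): continues run of 'a', length=2
  Position 5 ('c'): new char, reset run to 1
  Position 6 ('c'): continues run of 'c', length=2
  Position 7 ('c'): continues run of 'c', length=3
  Position 8 ('b'): new char, reset run to 1
Longest run: 'c' with length 3

3
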